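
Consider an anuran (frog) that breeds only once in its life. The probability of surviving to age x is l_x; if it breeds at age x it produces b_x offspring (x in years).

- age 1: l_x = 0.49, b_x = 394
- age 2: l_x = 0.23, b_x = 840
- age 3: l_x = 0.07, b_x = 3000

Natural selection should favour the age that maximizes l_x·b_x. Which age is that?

3

Expected offspring if breeding at age x = l_x × b_x:
  age 1: 0.49 × 394 = 193.060
  age 2: 0.23 × 840 = 193.200
  age 3: 0.07 × 3000 = 210.000
Maximum at age 3 (210.000).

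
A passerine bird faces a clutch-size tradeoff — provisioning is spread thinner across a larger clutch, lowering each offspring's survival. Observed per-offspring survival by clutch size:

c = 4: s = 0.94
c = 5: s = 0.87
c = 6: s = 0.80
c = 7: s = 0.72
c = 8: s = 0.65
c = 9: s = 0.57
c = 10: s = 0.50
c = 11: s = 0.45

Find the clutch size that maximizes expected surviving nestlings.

Expected surviving nestlings = c × s(c):
  c=4: 4 × 0.94 = 3.760
  c=5: 5 × 0.87 = 4.350
  c=6: 6 × 0.80 = 4.800
  c=7: 7 × 0.72 = 5.040
  c=8: 8 × 0.65 = 5.200
  c=9: 9 × 0.57 = 5.130
  c=10: 10 × 0.50 = 5.000
  c=11: 11 × 0.45 = 4.950
Maximum at c = 8 (5.200 surviving nestlings).

8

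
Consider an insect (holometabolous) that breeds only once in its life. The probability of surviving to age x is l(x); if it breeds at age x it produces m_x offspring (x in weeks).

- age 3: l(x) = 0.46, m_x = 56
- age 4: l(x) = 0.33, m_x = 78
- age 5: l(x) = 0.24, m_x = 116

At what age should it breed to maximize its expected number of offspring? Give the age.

Expected offspring if breeding at age x = l(x) × m_x:
  age 3: 0.46 × 56 = 25.760
  age 4: 0.33 × 78 = 25.740
  age 5: 0.24 × 116 = 27.840
Maximum at age 5 (27.840).

5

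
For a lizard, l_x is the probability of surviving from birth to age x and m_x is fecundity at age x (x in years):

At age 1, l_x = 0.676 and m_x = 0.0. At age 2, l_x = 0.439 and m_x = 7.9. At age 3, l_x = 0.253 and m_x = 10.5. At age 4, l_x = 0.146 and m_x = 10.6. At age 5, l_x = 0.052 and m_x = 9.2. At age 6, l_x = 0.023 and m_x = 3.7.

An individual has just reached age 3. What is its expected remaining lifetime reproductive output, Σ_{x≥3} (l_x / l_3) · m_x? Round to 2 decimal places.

18.84

l_3 = 0.253. Conditional survival from age 3 to x is l_x / l_3.
  x=3: (0.253/0.253) × 10.5 = 10.5000
  x=4: (0.146/0.253) × 10.6 = 6.1170
  x=5: (0.052/0.253) × 9.2 = 1.8909
  x=6: (0.023/0.253) × 3.7 = 0.3364
Sum = 10.5000 + 6.1170 + 1.8909 + 0.3364 = 18.8443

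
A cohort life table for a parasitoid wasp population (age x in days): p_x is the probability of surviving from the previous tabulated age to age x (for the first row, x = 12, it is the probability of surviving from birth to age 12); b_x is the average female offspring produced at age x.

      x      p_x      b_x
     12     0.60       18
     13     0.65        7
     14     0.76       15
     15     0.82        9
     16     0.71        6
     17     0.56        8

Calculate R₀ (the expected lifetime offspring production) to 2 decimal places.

21.97

Survivorship from birth: l_x = p_12·p_13·…·p_x.
  l_12 = 0.60000
  l_13 = 0.39000
  l_14 = 0.29640
  l_15 = 0.24305
  l_16 = 0.17256
  l_17 = 0.09664
R₀ = Σ l_x b_x:
  age 12: 0.60000 × 18 = 10.8000
  age 13: 0.39000 × 7 = 2.7300
  age 14: 0.29640 × 15 = 4.4460
  age 15: 0.24305 × 9 = 2.1875
  age 16: 0.17256 × 6 = 1.0354
  age 17: 0.09664 × 8 = 0.7731
R₀ = 10.8000 + 2.7300 + 4.4460 + 2.1875 + 1.0354 + 0.7731 = 21.9719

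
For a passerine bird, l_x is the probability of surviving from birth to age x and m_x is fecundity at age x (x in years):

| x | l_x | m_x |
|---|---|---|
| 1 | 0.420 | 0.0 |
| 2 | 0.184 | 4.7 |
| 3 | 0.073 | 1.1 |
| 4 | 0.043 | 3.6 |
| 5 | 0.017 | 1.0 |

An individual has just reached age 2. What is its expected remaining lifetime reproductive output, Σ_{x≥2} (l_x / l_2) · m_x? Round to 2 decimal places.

l_2 = 0.184. Conditional survival from age 2 to x is l_x / l_2.
  x=2: (0.184/0.184) × 4.7 = 4.7000
  x=3: (0.073/0.184) × 1.1 = 0.4364
  x=4: (0.043/0.184) × 3.6 = 0.8413
  x=5: (0.017/0.184) × 1.0 = 0.0924
Sum = 4.7000 + 0.4364 + 0.8413 + 0.0924 = 6.0701

6.07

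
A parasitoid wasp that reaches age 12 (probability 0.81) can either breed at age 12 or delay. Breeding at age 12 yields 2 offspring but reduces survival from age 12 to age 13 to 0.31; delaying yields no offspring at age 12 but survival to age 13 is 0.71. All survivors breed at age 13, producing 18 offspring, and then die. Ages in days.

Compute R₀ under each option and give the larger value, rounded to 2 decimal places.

breed at age 12: R₀ = 0.81 × (2 + 0.31 × 18) = 0.81 × 7.5800 = 6.1398
delay to age 13: R₀ = 0.81 × (0.71 × 18) = 0.81 × 12.7800 = 10.3518
Higher: delay to age 13 (10.3518).

10.35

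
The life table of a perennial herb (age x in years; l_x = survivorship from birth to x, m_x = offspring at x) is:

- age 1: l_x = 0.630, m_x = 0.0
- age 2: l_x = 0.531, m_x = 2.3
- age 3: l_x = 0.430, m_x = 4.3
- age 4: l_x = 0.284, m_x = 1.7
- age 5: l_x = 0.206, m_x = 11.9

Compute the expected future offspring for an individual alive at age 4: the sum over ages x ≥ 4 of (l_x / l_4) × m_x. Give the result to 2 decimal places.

10.33

l_4 = 0.284. Conditional survival from age 4 to x is l_x / l_4.
  x=4: (0.284/0.284) × 1.7 = 1.7000
  x=5: (0.206/0.284) × 11.9 = 8.6317
Sum = 1.7000 + 8.6317 = 10.3317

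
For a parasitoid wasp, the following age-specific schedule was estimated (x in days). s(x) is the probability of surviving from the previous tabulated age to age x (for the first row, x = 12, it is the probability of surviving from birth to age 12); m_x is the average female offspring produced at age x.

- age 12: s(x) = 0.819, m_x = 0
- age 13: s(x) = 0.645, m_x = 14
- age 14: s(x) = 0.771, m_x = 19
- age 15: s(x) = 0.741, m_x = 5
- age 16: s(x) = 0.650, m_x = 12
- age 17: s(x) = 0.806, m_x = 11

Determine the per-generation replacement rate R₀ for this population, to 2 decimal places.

20.74

Survivorship from birth: l_x = s_12·s_13·…·s_x.
  l_12 = 0.81900
  l_13 = 0.52826
  l_14 = 0.40728
  l_15 = 0.30180
  l_16 = 0.19617
  l_17 = 0.15811
R₀ = Σ l_x m_x:
  age 12: 0.81900 × 0 = 0.0000
  age 13: 0.52826 × 14 = 7.3956
  age 14: 0.40728 × 19 = 7.7383
  age 15: 0.30180 × 5 = 1.5090
  age 16: 0.19617 × 12 = 2.3540
  age 17: 0.15811 × 11 = 1.7392
R₀ = 0.0000 + 7.3956 + 7.7383 + 1.5090 + 2.3540 + 1.7392 = 20.7362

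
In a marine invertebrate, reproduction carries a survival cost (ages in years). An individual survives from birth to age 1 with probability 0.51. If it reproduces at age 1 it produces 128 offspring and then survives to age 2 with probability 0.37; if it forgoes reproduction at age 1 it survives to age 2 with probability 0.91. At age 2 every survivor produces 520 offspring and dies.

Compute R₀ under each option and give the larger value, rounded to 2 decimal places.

breed at age 1: R₀ = 0.51 × (128 + 0.37 × 520) = 0.51 × 320.4000 = 163.4040
delay to age 2: R₀ = 0.51 × (0.91 × 520) = 0.51 × 473.2000 = 241.3320
Higher: delay to age 2 (241.3320).

241.33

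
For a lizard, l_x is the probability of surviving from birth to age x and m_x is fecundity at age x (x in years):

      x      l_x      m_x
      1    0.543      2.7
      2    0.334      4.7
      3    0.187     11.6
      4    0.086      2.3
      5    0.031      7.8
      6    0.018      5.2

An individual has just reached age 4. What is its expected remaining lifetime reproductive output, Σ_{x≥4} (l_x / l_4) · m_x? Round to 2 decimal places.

6.20

l_4 = 0.086. Conditional survival from age 4 to x is l_x / l_4.
  x=4: (0.086/0.086) × 2.3 = 2.3000
  x=5: (0.031/0.086) × 7.8 = 2.8116
  x=6: (0.018/0.086) × 5.2 = 1.0884
Sum = 2.3000 + 2.8116 + 1.0884 = 6.2000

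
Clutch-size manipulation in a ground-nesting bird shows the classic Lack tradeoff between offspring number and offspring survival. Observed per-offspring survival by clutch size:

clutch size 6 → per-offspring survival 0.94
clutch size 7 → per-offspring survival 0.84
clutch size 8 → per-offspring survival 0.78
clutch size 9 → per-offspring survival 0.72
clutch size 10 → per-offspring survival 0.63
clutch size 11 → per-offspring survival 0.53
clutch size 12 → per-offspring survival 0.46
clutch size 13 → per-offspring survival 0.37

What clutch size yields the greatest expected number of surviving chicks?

Expected surviving chicks = c × s(c):
  c=6: 6 × 0.94 = 5.640
  c=7: 7 × 0.84 = 5.880
  c=8: 8 × 0.78 = 6.240
  c=9: 9 × 0.72 = 6.480
  c=10: 10 × 0.63 = 6.300
  c=11: 11 × 0.53 = 5.830
  c=12: 12 × 0.46 = 5.520
  c=13: 13 × 0.37 = 4.810
Maximum at c = 9 (6.480 surviving chicks).

9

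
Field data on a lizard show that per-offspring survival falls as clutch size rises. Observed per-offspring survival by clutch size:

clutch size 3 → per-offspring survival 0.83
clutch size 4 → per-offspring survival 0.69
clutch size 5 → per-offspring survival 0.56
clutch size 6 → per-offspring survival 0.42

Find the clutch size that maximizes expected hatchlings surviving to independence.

Expected hatchlings surviving to independence = c × s(c):
  c=3: 3 × 0.83 = 2.490
  c=4: 4 × 0.69 = 2.760
  c=5: 5 × 0.56 = 2.800
  c=6: 6 × 0.42 = 2.520
Maximum at c = 5 (2.800 hatchlings surviving to independence).

5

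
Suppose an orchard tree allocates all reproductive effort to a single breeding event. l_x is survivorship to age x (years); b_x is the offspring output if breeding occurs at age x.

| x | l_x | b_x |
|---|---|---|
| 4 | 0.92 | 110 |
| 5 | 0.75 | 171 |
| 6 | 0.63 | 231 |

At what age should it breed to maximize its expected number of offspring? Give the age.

6

Expected offspring if breeding at age x = l_x × b_x:
  age 4: 0.92 × 110 = 101.200
  age 5: 0.75 × 171 = 128.250
  age 6: 0.63 × 231 = 145.530
Maximum at age 6 (145.530).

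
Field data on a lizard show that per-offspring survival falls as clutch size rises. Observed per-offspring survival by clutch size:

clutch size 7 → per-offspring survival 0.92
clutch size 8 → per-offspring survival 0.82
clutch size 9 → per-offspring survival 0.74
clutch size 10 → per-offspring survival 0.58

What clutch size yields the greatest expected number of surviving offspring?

9

Expected surviving offspring = c × s(c):
  c=7: 7 × 0.92 = 6.440
  c=8: 8 × 0.82 = 6.560
  c=9: 9 × 0.74 = 6.660
  c=10: 10 × 0.58 = 5.800
Maximum at c = 9 (6.660 surviving offspring).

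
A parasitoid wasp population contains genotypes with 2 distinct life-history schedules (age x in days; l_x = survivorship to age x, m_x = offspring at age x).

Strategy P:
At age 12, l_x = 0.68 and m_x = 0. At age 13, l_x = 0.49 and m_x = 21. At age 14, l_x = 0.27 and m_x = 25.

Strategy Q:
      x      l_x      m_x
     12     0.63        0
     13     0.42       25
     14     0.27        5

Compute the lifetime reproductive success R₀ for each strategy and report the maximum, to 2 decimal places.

17.04

Strategy P: R₀ = 0.68×0 + 0.49×21 + 0.27×25 = 17.0400
Strategy Q: R₀ = 0.63×0 + 0.42×25 + 0.27×5 = 11.8500
Highest R₀: strategy P with 17.0400.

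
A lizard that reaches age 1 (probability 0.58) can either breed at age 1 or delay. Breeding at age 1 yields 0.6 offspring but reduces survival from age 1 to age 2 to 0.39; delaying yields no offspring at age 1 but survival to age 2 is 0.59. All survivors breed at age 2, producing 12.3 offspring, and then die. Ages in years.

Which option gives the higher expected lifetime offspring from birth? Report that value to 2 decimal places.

breed at age 1: R₀ = 0.58 × (0.6 + 0.39 × 12.3) = 0.58 × 5.3970 = 3.1303
delay to age 2: R₀ = 0.58 × (0.59 × 12.3) = 0.58 × 7.2570 = 4.2091
Higher: delay to age 2 (4.2091).

4.21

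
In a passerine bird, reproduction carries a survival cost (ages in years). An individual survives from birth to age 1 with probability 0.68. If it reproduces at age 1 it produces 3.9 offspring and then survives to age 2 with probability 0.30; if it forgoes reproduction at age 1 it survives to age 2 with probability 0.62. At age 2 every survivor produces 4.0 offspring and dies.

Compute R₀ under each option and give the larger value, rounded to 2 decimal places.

3.47

breed at age 1: R₀ = 0.68 × (3.9 + 0.30 × 4.0) = 0.68 × 5.1000 = 3.4680
delay to age 2: R₀ = 0.68 × (0.62 × 4.0) = 0.68 × 2.4800 = 1.6864
Higher: breed at age 1 (3.4680).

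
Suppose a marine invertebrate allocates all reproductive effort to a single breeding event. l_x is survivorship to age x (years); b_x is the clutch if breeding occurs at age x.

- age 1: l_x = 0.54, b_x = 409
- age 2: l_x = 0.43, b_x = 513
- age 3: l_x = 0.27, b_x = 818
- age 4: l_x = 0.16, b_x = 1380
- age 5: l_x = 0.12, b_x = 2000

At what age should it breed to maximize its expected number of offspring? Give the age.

Expected offspring if breeding at age x = l_x × b_x:
  age 1: 0.54 × 409 = 220.860
  age 2: 0.43 × 513 = 220.590
  age 3: 0.27 × 818 = 220.860
  age 4: 0.16 × 1380 = 220.800
  age 5: 0.12 × 2000 = 240.000
Maximum at age 5 (240.000).

5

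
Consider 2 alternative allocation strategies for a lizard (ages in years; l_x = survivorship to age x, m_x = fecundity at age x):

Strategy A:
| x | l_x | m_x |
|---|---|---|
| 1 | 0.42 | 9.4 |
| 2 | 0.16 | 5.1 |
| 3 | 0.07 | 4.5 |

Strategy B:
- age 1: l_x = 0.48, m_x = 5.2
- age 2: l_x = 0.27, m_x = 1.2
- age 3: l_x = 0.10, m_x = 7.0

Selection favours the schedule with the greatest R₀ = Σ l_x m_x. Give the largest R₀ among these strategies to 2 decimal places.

Strategy A: R₀ = 0.42×9.4 + 0.16×5.1 + 0.07×4.5 = 5.0790
Strategy B: R₀ = 0.48×5.2 + 0.27×1.2 + 0.10×7.0 = 3.5200
Highest R₀: strategy A with 5.0790.

5.08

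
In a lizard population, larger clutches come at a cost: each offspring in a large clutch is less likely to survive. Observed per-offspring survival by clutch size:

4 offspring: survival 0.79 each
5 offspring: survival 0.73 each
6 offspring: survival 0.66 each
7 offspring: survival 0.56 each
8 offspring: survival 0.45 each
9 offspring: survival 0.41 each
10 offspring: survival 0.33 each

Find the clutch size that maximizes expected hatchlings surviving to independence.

Expected hatchlings surviving to independence = c × s(c):
  c=4: 4 × 0.79 = 3.160
  c=5: 5 × 0.73 = 3.650
  c=6: 6 × 0.66 = 3.960
  c=7: 7 × 0.56 = 3.920
  c=8: 8 × 0.45 = 3.600
  c=9: 9 × 0.41 = 3.690
  c=10: 10 × 0.33 = 3.300
Maximum at c = 6 (3.960 hatchlings surviving to independence).

6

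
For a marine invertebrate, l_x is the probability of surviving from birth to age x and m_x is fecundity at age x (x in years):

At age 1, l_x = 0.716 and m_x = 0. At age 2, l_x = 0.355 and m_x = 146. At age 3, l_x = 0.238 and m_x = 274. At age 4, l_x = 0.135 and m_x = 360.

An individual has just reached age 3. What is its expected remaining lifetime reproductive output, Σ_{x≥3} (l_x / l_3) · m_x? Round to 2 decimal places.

478.20

l_3 = 0.238. Conditional survival from age 3 to x is l_x / l_3.
  x=3: (0.238/0.238) × 274 = 274.0000
  x=4: (0.135/0.238) × 360 = 204.2017
Sum = 274.0000 + 204.2017 = 478.2017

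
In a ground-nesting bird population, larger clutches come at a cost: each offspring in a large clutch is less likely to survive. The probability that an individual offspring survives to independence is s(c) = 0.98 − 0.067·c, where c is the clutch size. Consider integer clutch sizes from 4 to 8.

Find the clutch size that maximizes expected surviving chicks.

Expected surviving chicks = c × s(c):
  c=4: 4 × 0.712 = 2.848
  c=5: 5 × 0.645 = 3.225
  c=6: 6 × 0.578 = 3.468
  c=7: 7 × 0.511 = 3.577
  c=8: 8 × 0.444 = 3.552
Maximum at c = 7 (3.577 surviving chicks).

7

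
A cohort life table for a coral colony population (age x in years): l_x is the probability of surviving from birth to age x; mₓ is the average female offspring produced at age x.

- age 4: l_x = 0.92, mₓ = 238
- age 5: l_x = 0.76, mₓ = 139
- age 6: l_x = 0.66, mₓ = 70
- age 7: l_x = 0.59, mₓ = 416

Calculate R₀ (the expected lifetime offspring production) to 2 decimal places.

616.24

R₀ = Σ l_x mₓ:
  age 4: 0.92 × 238 = 218.9600
  age 5: 0.76 × 139 = 105.6400
  age 6: 0.66 × 70 = 46.2000
  age 7: 0.59 × 416 = 245.4400
R₀ = 218.9600 + 105.6400 + 46.2000 + 245.4400 = 616.2400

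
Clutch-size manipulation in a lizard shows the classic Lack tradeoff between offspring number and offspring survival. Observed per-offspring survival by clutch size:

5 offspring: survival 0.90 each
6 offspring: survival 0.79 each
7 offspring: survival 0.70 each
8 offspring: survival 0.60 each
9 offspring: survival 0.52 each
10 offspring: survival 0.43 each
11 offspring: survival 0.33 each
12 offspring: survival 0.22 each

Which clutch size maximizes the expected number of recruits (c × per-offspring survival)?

Expected recruits = c × s(c):
  c=5: 5 × 0.90 = 4.500
  c=6: 6 × 0.79 = 4.740
  c=7: 7 × 0.70 = 4.900
  c=8: 8 × 0.60 = 4.800
  c=9: 9 × 0.52 = 4.680
  c=10: 10 × 0.43 = 4.300
  c=11: 11 × 0.33 = 3.630
  c=12: 12 × 0.22 = 2.640
Maximum at c = 7 (4.900 recruits).

7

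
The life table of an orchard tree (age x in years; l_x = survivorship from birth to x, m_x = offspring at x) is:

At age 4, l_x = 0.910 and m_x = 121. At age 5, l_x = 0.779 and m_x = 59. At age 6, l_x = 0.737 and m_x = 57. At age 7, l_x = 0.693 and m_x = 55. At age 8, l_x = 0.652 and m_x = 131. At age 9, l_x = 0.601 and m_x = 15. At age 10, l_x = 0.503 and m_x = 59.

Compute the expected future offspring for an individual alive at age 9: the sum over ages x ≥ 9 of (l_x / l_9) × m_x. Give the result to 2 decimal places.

l_9 = 0.601. Conditional survival from age 9 to x is l_x / l_9.
  x=9: (0.601/0.601) × 15 = 15.0000
  x=10: (0.503/0.601) × 59 = 49.3794
Sum = 15.0000 + 49.3794 = 64.3794

64.38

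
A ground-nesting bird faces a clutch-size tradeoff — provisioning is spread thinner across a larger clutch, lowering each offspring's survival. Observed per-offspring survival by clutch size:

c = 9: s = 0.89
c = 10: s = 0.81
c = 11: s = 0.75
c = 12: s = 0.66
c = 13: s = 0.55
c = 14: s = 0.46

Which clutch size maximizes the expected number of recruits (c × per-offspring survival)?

Expected recruits = c × s(c):
  c=9: 9 × 0.89 = 8.010
  c=10: 10 × 0.81 = 8.100
  c=11: 11 × 0.75 = 8.250
  c=12: 12 × 0.66 = 7.920
  c=13: 13 × 0.55 = 7.150
  c=14: 14 × 0.46 = 6.440
Maximum at c = 11 (8.250 recruits).

11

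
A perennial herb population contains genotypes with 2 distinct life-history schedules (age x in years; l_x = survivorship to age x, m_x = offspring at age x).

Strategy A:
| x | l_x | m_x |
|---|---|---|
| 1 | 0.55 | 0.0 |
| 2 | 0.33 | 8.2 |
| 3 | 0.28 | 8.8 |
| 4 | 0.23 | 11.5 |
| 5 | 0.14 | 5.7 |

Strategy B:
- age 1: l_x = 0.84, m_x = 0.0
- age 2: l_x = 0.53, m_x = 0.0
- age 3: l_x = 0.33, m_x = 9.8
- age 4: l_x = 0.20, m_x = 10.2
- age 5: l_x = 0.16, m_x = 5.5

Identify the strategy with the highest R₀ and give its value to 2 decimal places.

Strategy A: R₀ = 0.55×0.0 + 0.33×8.2 + 0.28×8.8 + 0.23×11.5 + 0.14×5.7 = 8.6130
Strategy B: R₀ = 0.84×0.0 + 0.53×0.0 + 0.33×9.8 + 0.20×10.2 + 0.16×5.5 = 6.1540
Highest R₀: strategy A with 8.6130.

8.61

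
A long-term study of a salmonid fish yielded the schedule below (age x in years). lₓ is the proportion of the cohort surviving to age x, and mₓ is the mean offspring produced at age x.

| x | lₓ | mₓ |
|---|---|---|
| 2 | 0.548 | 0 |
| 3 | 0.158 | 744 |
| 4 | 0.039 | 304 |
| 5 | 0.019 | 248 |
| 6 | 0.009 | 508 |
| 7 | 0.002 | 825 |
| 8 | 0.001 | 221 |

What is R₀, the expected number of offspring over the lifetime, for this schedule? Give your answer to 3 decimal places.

140.563

R₀ = Σ lₓ mₓ:
  age 2: 0.548 × 0 = 0.0000
  age 3: 0.158 × 744 = 117.5520
  age 4: 0.039 × 304 = 11.8560
  age 5: 0.019 × 248 = 4.7120
  age 6: 0.009 × 508 = 4.5720
  age 7: 0.002 × 825 = 1.6500
  age 8: 0.001 × 221 = 0.2210
R₀ = 0.0000 + 117.5520 + 11.8560 + 4.7120 + 4.5720 + 1.6500 + 0.2210 = 140.5630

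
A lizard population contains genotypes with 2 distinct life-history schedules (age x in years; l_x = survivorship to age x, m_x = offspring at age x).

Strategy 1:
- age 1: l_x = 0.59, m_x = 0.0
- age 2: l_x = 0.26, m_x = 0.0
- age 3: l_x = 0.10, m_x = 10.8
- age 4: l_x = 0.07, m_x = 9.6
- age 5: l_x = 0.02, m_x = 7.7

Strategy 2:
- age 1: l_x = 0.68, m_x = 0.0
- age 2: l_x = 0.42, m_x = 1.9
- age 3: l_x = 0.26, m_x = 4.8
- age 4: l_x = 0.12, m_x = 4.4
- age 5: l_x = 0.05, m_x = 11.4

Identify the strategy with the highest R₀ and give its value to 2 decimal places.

3.14

Strategy 1: R₀ = 0.59×0.0 + 0.26×0.0 + 0.10×10.8 + 0.07×9.6 + 0.02×7.7 = 1.9060
Strategy 2: R₀ = 0.68×0.0 + 0.42×1.9 + 0.26×4.8 + 0.12×4.4 + 0.05×11.4 = 3.1440
Highest R₀: strategy 2 with 3.1440.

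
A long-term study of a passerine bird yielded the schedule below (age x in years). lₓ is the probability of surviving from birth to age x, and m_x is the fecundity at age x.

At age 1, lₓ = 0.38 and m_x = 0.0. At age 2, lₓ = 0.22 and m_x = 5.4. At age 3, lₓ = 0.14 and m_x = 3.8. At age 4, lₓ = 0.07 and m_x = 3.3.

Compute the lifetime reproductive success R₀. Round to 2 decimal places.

1.95

R₀ = Σ lₓ m_x:
  age 1: 0.38 × 0.0 = 0.0000
  age 2: 0.22 × 5.4 = 1.1880
  age 3: 0.14 × 3.8 = 0.5320
  age 4: 0.07 × 3.3 = 0.2310
R₀ = 0.0000 + 1.1880 + 0.5320 + 0.2310 = 1.9510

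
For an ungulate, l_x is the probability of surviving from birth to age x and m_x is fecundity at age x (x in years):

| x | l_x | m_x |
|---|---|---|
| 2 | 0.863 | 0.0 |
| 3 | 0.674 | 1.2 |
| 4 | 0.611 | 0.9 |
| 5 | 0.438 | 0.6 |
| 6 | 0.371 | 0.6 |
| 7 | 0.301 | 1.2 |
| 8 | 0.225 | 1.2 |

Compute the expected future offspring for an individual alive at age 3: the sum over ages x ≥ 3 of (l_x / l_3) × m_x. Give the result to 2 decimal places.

l_3 = 0.674. Conditional survival from age 3 to x is l_x / l_3.
  x=3: (0.674/0.674) × 1.2 = 1.2000
  x=4: (0.611/0.674) × 0.9 = 0.8159
  x=5: (0.438/0.674) × 0.6 = 0.3899
  x=6: (0.371/0.674) × 0.6 = 0.3303
  x=7: (0.301/0.674) × 1.2 = 0.5359
  x=8: (0.225/0.674) × 1.2 = 0.4006
Sum = 1.2000 + 0.8159 + 0.3899 + 0.3303 + 0.5359 + 0.4006 = 3.6726

3.67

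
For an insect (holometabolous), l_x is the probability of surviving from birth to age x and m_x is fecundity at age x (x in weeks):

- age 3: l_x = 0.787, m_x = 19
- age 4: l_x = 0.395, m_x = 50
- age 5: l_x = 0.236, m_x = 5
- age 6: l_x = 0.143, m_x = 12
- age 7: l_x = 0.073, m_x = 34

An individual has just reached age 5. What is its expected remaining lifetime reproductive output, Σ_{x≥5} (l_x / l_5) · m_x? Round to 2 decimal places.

l_5 = 0.236. Conditional survival from age 5 to x is l_x / l_5.
  x=5: (0.236/0.236) × 5 = 5.0000
  x=6: (0.143/0.236) × 12 = 7.2712
  x=7: (0.073/0.236) × 34 = 10.5169
Sum = 5.0000 + 7.2712 + 10.5169 = 22.7881

22.79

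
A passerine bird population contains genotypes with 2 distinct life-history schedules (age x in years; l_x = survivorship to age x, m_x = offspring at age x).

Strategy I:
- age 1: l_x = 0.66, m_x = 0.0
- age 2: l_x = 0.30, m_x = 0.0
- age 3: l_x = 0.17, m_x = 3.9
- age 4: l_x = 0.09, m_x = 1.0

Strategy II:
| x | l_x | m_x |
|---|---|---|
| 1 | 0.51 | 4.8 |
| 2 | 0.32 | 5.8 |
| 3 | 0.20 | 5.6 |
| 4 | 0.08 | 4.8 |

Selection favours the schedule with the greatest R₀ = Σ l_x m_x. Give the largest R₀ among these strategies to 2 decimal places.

5.81

Strategy I: R₀ = 0.66×0.0 + 0.30×0.0 + 0.17×3.9 + 0.09×1.0 = 0.7530
Strategy II: R₀ = 0.51×4.8 + 0.32×5.8 + 0.20×5.6 + 0.08×4.8 = 5.8080
Highest R₀: strategy II with 5.8080.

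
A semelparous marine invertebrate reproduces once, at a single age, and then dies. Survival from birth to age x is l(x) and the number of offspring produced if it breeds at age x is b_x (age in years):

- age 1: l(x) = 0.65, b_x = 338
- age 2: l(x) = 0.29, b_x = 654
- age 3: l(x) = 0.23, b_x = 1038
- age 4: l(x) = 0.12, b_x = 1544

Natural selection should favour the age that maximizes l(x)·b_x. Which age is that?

3

Expected offspring if breeding at age x = l(x) × b_x:
  age 1: 0.65 × 338 = 219.700
  age 2: 0.29 × 654 = 189.660
  age 3: 0.23 × 1038 = 238.740
  age 4: 0.12 × 1544 = 185.280
Maximum at age 3 (238.740).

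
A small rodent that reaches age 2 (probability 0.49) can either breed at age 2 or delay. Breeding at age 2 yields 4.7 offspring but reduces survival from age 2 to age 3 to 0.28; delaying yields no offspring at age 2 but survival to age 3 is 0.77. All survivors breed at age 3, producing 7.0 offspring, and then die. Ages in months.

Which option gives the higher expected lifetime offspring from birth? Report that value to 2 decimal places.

3.26

breed at age 2: R₀ = 0.49 × (4.7 + 0.28 × 7.0) = 0.49 × 6.6600 = 3.2634
delay to age 3: R₀ = 0.49 × (0.77 × 7.0) = 0.49 × 5.3900 = 2.6411
Higher: breed at age 2 (3.2634).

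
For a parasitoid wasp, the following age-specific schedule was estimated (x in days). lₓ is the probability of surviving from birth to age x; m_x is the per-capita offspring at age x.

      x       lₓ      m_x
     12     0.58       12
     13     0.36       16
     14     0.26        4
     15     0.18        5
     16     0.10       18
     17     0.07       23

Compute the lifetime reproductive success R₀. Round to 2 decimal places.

18.07

R₀ = Σ lₓ m_x:
  age 12: 0.58 × 12 = 6.9600
  age 13: 0.36 × 16 = 5.7600
  age 14: 0.26 × 4 = 1.0400
  age 15: 0.18 × 5 = 0.9000
  age 16: 0.10 × 18 = 1.8000
  age 17: 0.07 × 23 = 1.6100
R₀ = 6.9600 + 5.7600 + 1.0400 + 0.9000 + 1.8000 + 1.6100 = 18.0700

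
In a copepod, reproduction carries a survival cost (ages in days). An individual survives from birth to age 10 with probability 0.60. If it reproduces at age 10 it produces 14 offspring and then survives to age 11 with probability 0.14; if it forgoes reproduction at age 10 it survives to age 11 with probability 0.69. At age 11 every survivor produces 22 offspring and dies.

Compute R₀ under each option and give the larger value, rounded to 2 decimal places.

10.25

breed at age 10: R₀ = 0.60 × (14 + 0.14 × 22) = 0.60 × 17.0800 = 10.2480
delay to age 11: R₀ = 0.60 × (0.69 × 22) = 0.60 × 15.1800 = 9.1080
Higher: breed at age 10 (10.2480).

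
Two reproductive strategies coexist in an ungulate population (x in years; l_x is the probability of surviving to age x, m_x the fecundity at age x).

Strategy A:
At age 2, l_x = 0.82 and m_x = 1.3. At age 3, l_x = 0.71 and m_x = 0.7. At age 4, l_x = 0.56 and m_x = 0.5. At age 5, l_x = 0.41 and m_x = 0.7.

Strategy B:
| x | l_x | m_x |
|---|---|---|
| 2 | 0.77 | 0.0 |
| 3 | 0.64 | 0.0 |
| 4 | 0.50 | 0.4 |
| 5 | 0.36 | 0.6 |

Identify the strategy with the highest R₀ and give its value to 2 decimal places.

Strategy A: R₀ = 0.82×1.3 + 0.71×0.7 + 0.56×0.5 + 0.41×0.7 = 2.1300
Strategy B: R₀ = 0.77×0.0 + 0.64×0.0 + 0.50×0.4 + 0.36×0.6 = 0.4160
Highest R₀: strategy A with 2.1300.

2.13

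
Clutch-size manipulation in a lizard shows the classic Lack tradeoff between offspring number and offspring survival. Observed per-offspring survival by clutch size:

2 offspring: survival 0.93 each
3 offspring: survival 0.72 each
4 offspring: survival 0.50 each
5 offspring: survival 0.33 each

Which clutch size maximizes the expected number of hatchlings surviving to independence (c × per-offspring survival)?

3

Expected hatchlings surviving to independence = c × s(c):
  c=2: 2 × 0.93 = 1.860
  c=3: 3 × 0.72 = 2.160
  c=4: 4 × 0.50 = 2.000
  c=5: 5 × 0.33 = 1.650
Maximum at c = 3 (2.160 hatchlings surviving to independence).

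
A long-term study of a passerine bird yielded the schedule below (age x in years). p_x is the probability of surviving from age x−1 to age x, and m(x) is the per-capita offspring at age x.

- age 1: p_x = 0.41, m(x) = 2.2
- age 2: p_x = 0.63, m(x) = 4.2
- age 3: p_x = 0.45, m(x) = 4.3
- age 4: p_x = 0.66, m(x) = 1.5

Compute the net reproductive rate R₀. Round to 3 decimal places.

2.602

Survivorship from birth: l_x = p_1·p_2·…·p_x.
  l_1 = 0.41000
  l_2 = 0.25830
  l_3 = 0.11623
  l_4 = 0.07672
R₀ = Σ l_x m(x):
  age 1: 0.41000 × 2.2 = 0.9020
  age 2: 0.25830 × 4.2 = 1.0849
  age 3: 0.11623 × 4.3 = 0.4998
  age 4: 0.07672 × 1.5 = 0.1151
R₀ = 0.9020 + 1.0849 + 0.4998 + 0.1151 = 2.6017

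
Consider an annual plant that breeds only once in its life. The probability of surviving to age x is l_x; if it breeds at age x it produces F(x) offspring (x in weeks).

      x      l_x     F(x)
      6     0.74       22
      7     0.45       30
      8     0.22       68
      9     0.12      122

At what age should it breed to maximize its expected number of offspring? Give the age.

Expected offspring if breeding at age x = l_x × F(x):
  age 6: 0.74 × 22 = 16.280
  age 7: 0.45 × 30 = 13.500
  age 8: 0.22 × 68 = 14.960
  age 9: 0.12 × 122 = 14.640
Maximum at age 6 (16.280).

6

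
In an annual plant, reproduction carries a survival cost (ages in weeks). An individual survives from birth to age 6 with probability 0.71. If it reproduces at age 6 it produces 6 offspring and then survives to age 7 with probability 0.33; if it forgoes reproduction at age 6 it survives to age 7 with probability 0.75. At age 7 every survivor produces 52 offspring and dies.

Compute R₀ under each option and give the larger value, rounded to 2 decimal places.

breed at age 6: R₀ = 0.71 × (6 + 0.33 × 52) = 0.71 × 23.1600 = 16.4436
delay to age 7: R₀ = 0.71 × (0.75 × 52) = 0.71 × 39.0000 = 27.6900
Higher: delay to age 7 (27.6900).

27.69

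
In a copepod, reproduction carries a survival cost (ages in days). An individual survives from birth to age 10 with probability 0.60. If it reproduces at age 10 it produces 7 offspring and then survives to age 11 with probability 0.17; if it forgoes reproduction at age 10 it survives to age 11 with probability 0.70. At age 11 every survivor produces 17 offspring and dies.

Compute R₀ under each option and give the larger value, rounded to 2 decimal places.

breed at age 10: R₀ = 0.60 × (7 + 0.17 × 17) = 0.60 × 9.8900 = 5.9340
delay to age 11: R₀ = 0.60 × (0.70 × 17) = 0.60 × 11.9000 = 7.1400
Higher: delay to age 11 (7.1400).

7.14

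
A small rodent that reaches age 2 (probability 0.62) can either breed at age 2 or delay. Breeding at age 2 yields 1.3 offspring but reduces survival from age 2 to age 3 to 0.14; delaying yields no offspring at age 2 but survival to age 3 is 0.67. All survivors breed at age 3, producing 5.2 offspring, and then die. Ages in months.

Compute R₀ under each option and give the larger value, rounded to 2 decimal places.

breed at age 2: R₀ = 0.62 × (1.3 + 0.14 × 5.2) = 0.62 × 2.0280 = 1.2574
delay to age 3: R₀ = 0.62 × (0.67 × 5.2) = 0.62 × 3.4840 = 2.1601
Higher: delay to age 3 (2.1601).

2.16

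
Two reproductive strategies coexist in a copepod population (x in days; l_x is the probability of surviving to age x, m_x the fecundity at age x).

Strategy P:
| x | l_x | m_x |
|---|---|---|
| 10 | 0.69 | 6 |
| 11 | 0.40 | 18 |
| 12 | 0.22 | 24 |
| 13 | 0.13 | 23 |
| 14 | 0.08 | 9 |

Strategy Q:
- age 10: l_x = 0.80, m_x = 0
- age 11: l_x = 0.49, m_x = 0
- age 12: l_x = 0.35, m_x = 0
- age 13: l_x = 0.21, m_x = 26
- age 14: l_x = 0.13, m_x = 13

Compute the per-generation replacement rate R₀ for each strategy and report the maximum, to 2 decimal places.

Strategy P: R₀ = 0.69×6 + 0.40×18 + 0.22×24 + 0.13×23 + 0.08×9 = 20.3300
Strategy Q: R₀ = 0.80×0 + 0.49×0 + 0.35×0 + 0.21×26 + 0.13×13 = 7.1500
Highest R₀: strategy P with 20.3300.

20.33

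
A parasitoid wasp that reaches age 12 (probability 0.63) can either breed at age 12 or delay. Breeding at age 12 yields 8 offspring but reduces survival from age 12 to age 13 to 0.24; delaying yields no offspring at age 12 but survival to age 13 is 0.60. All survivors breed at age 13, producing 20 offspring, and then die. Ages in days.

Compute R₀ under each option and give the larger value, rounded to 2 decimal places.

8.06

breed at age 12: R₀ = 0.63 × (8 + 0.24 × 20) = 0.63 × 12.8000 = 8.0640
delay to age 13: R₀ = 0.63 × (0.60 × 20) = 0.63 × 12.0000 = 7.5600
Higher: breed at age 12 (8.0640).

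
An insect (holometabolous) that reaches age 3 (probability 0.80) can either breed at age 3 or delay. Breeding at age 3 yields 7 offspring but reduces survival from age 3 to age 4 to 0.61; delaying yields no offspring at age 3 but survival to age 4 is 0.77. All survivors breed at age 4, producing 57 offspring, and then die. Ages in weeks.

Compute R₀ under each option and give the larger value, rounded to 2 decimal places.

35.11

breed at age 3: R₀ = 0.80 × (7 + 0.61 × 57) = 0.80 × 41.7700 = 33.4160
delay to age 4: R₀ = 0.80 × (0.77 × 57) = 0.80 × 43.8900 = 35.1120
Higher: delay to age 4 (35.1120).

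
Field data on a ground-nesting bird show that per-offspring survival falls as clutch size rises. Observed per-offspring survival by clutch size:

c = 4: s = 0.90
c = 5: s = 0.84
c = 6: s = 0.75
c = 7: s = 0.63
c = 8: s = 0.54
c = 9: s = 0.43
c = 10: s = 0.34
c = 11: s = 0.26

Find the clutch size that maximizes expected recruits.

Expected recruits = c × s(c):
  c=4: 4 × 0.90 = 3.600
  c=5: 5 × 0.84 = 4.200
  c=6: 6 × 0.75 = 4.500
  c=7: 7 × 0.63 = 4.410
  c=8: 8 × 0.54 = 4.320
  c=9: 9 × 0.43 = 3.870
  c=10: 10 × 0.34 = 3.400
  c=11: 11 × 0.26 = 2.860
Maximum at c = 6 (4.500 recruits).

6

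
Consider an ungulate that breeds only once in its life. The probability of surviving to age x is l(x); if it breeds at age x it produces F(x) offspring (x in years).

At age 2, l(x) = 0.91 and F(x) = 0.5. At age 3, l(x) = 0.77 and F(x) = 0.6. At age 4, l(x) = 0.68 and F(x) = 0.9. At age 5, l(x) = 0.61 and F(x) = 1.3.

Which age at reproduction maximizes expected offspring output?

Expected offspring if breeding at age x = l(x) × F(x):
  age 2: 0.91 × 0.5 = 0.455
  age 3: 0.77 × 0.6 = 0.462
  age 4: 0.68 × 0.9 = 0.612
  age 5: 0.61 × 1.3 = 0.793
Maximum at age 5 (0.793).

5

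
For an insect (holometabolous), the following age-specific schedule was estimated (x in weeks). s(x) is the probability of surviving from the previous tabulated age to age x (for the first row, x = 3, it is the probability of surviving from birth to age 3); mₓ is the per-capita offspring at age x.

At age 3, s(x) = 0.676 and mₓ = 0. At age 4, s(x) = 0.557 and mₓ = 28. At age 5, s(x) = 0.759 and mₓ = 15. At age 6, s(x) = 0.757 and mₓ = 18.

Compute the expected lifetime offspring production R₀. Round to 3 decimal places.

Survivorship from birth: l_x = s_3·s_4·…·s_x.
  l_3 = 0.67600
  l_4 = 0.37653
  l_5 = 0.28579
  l_6 = 0.21634
R₀ = Σ l_x mₓ:
  age 3: 0.67600 × 0 = 0.0000
  age 4: 0.37653 × 28 = 10.5428
  age 5: 0.28579 × 15 = 4.2868
  age 6: 0.21634 × 18 = 3.8941
R₀ = 0.0000 + 10.5428 + 4.2868 + 3.8941 = 18.7238

18.724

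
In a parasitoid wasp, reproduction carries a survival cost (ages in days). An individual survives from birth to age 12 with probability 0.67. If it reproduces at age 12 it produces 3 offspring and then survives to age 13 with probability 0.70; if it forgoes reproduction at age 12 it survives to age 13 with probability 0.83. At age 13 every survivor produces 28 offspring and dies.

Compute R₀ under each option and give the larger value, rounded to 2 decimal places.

breed at age 12: R₀ = 0.67 × (3 + 0.70 × 28) = 0.67 × 22.6000 = 15.1420
delay to age 13: R₀ = 0.67 × (0.83 × 28) = 0.67 × 23.2400 = 15.5708
Higher: delay to age 13 (15.5708).

15.57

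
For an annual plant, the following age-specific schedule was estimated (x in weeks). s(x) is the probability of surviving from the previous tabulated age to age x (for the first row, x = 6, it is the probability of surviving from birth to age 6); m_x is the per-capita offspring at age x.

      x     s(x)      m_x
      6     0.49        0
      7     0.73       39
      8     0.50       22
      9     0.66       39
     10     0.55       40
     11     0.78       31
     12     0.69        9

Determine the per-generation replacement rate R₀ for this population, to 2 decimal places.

26.97

Survivorship from birth: l_x = s_6·s_7·…·s_x.
  l_6 = 0.49000
  l_7 = 0.35770
  l_8 = 0.17885
  l_9 = 0.11804
  l_10 = 0.06492
  l_11 = 0.05064
  l_12 = 0.03494
R₀ = Σ l_x m_x:
  age 6: 0.49000 × 0 = 0.0000
  age 7: 0.35770 × 39 = 13.9503
  age 8: 0.17885 × 22 = 3.9347
  age 9: 0.11804 × 39 = 4.6036
  age 10: 0.06492 × 40 = 2.5968
  age 11: 0.05064 × 31 = 1.5698
  age 12: 0.03494 × 9 = 0.3145
R₀ = 0.0000 + 13.9503 + 3.9347 + 4.6036 + 2.5968 + 1.5698 + 0.3145 = 26.9697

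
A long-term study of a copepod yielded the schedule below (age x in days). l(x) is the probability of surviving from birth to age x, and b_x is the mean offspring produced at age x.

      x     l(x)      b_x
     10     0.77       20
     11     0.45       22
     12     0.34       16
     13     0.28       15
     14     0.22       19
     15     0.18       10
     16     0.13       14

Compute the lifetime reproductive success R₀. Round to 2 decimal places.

42.74

R₀ = Σ l(x) b_x:
  age 10: 0.77 × 20 = 15.4000
  age 11: 0.45 × 22 = 9.9000
  age 12: 0.34 × 16 = 5.4400
  age 13: 0.28 × 15 = 4.2000
  age 14: 0.22 × 19 = 4.1800
  age 15: 0.18 × 10 = 1.8000
  age 16: 0.13 × 14 = 1.8200
R₀ = 15.4000 + 9.9000 + 5.4400 + 4.2000 + 4.1800 + 1.8000 + 1.8200 = 42.7400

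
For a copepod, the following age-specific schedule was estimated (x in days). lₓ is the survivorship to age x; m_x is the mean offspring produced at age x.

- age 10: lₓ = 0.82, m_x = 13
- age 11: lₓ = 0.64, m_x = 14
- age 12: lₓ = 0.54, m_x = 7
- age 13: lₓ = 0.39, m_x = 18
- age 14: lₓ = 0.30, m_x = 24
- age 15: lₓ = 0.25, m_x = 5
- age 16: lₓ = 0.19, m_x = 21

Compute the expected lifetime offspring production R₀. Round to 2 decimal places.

42.86

R₀ = Σ lₓ m_x:
  age 10: 0.82 × 13 = 10.6600
  age 11: 0.64 × 14 = 8.9600
  age 12: 0.54 × 7 = 3.7800
  age 13: 0.39 × 18 = 7.0200
  age 14: 0.30 × 24 = 7.2000
  age 15: 0.25 × 5 = 1.2500
  age 16: 0.19 × 21 = 3.9900
R₀ = 10.6600 + 8.9600 + 3.7800 + 7.0200 + 7.2000 + 1.2500 + 3.9900 = 42.8600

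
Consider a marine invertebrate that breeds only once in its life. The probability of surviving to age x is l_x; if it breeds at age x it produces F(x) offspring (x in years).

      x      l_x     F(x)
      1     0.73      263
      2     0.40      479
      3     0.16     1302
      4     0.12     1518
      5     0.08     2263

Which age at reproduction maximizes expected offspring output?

Expected offspring if breeding at age x = l_x × F(x):
  age 1: 0.73 × 263 = 191.990
  age 2: 0.40 × 479 = 191.600
  age 3: 0.16 × 1302 = 208.320
  age 4: 0.12 × 1518 = 182.160
  age 5: 0.08 × 2263 = 181.040
Maximum at age 3 (208.320).

3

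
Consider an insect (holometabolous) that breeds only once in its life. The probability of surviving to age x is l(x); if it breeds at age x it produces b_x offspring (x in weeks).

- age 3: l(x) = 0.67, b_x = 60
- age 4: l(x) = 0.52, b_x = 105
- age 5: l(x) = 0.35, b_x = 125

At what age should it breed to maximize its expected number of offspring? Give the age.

4

Expected offspring if breeding at age x = l(x) × b_x:
  age 3: 0.67 × 60 = 40.200
  age 4: 0.52 × 105 = 54.600
  age 5: 0.35 × 125 = 43.750
Maximum at age 4 (54.600).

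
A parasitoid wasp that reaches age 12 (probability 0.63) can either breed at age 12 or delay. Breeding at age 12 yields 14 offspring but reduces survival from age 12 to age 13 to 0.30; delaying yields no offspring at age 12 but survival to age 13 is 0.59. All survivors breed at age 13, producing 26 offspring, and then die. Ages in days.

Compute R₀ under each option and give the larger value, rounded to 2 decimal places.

13.73

breed at age 12: R₀ = 0.63 × (14 + 0.30 × 26) = 0.63 × 21.8000 = 13.7340
delay to age 13: R₀ = 0.63 × (0.59 × 26) = 0.63 × 15.3400 = 9.6642
Higher: breed at age 12 (13.7340).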